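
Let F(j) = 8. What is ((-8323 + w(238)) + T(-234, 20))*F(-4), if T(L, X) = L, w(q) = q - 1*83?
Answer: -67216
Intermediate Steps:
w(q) = -83 + q (w(q) = q - 83 = -83 + q)
((-8323 + w(238)) + T(-234, 20))*F(-4) = ((-8323 + (-83 + 238)) - 234)*8 = ((-8323 + 155) - 234)*8 = (-8168 - 234)*8 = -8402*8 = -67216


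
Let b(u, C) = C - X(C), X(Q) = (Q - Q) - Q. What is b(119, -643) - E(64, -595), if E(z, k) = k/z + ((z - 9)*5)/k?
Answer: -9719851/7616 ≈ -1276.2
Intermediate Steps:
E(z, k) = k/z + (-45 + 5*z)/k (E(z, k) = k/z + ((-9 + z)*5)/k = k/z + (-45 + 5*z)/k)
X(Q) = -Q (X(Q) = 0 - Q = -Q)
b(u, C) = 2*C (b(u, C) = C - (-1)*C = C + C = 2*C)
b(119, -643) - E(64, -595) = 2*(-643) - (-45/(-595) - 595/64 + 5*64/(-595)) = -1286 - (-45*(-1/595) - 595*1/64 + 5*64*(-1/595)) = -1286 - (9/119 - 595/64 - 64/119) = -1286 - 1*(-74325/7616) = -1286 + 74325/7616 = -9719851/7616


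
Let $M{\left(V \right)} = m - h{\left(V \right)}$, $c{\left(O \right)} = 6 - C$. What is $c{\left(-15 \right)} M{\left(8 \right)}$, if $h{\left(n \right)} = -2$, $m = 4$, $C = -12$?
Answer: $108$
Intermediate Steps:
$c{\left(O \right)} = 18$ ($c{\left(O \right)} = 6 - -12 = 6 + 12 = 18$)
$M{\left(V \right)} = 6$ ($M{\left(V \right)} = 4 - -2 = 4 + 2 = 6$)
$c{\left(-15 \right)} M{\left(8 \right)} = 18 \cdot 6 = 108$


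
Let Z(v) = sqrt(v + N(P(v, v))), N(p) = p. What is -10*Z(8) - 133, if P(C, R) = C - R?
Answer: -133 - 20*sqrt(2) ≈ -161.28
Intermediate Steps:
Z(v) = sqrt(v) (Z(v) = sqrt(v + (v - v)) = sqrt(v + 0) = sqrt(v))
-10*Z(8) - 133 = -20*sqrt(2) - 133 = -133 - 20*sqrt(2)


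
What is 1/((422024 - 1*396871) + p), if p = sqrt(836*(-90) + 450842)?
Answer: 25153/632297807 - sqrt(375602)/632297807 ≈ 3.8811e-5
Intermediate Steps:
p = sqrt(375602) (p = sqrt(-75240 + 450842) = sqrt(375602) ≈ 612.86)
1/((422024 - 1*396871) + p) = 1/((422024 - 1*396871) + sqrt(375602)) = 1/((422024 - 396871) + sqrt(375602)) = 1/(25153 + sqrt(375602))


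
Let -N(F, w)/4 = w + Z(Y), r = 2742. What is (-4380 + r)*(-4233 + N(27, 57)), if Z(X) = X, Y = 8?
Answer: 7359534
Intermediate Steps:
N(F, w) = -32 - 4*w (N(F, w) = -4*(w + 8) = -4*(8 + w) = -32 - 4*w)
(-4380 + r)*(-4233 + N(27, 57)) = (-4380 + 2742)*(-4233 + (-32 - 4*57)) = -1638*(-4233 + (-32 - 228)) = -1638*(-4233 - 260) = -1638*(-4493) = 7359534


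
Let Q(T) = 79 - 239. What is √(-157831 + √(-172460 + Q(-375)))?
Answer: √(-157831 + 6*I*√4795) ≈ 0.5229 + 397.28*I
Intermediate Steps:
Q(T) = -160
√(-157831 + √(-172460 + Q(-375))) = √(-157831 + √(-172460 - 160)) = √(-157831 + √(-172620)) = √(-157831 + 6*I*√4795)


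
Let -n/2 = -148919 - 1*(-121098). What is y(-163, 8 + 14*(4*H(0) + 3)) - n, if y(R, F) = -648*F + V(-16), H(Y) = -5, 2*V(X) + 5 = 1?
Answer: 93396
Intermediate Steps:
V(X) = -2 (V(X) = -5/2 + (½)*1 = -5/2 + ½ = -2)
n = 55642 (n = -2*(-148919 - 1*(-121098)) = -2*(-148919 + 121098) = -2*(-27821) = 55642)
y(R, F) = -2 - 648*F (y(R, F) = -648*F - 2 = -2 - 648*F)
y(-163, 8 + 14*(4*H(0) + 3)) - n = (-2 - 648*(8 + 14*(4*(-5) + 3))) - 1*55642 = (-2 - 648*(8 + 14*(-20 + 3))) - 55642 = (-2 - 648*(8 + 14*(-17))) - 55642 = (-2 - 648*(8 - 238)) - 55642 = (-2 - 648*(-230)) - 55642 = (-2 + 149040) - 55642 = 149038 - 55642 = 93396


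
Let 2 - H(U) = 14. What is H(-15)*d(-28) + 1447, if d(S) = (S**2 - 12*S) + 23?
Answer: -12269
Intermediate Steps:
d(S) = 23 + S**2 - 12*S
H(U) = -12 (H(U) = 2 - 1*14 = 2 - 14 = -12)
H(-15)*d(-28) + 1447 = -12*(23 + (-28)**2 - 12*(-28)) + 1447 = -12*(23 + 784 + 336) + 1447 = -12*1143 + 1447 = -13716 + 1447 = -12269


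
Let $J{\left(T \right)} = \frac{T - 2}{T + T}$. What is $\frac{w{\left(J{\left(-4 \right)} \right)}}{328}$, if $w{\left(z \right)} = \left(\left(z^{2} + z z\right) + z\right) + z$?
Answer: $\frac{21}{2624} \approx 0.0080031$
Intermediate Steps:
$J{\left(T \right)} = \frac{-2 + T}{2 T}$
$w{\left(z \right)} = 2 z + 2 z^{2}$ ($w{\left(z \right)} = \left(\left(z^{2} + z^{2}\right) + z\right) + z = \left(2 z^{2} + z\right) + z = \left(z + 2 z^{2}\right) + z = 2 z + 2 z^{2}$)
$\frac{w{\left(J{\left(-4 \right)} \right)}}{328} = \frac{2 \frac{-2 - 4}{2 \left(-4\right)} \left(1 + \frac{-2 - 4}{2 \left(-4\right)}\right)}{328} = 2 \cdot \frac{1}{2} \left(- \frac{1}{4}\right) \left(-6\right) \left(1 + \frac{1}{2} \left(- \frac{1}{4}\right) \left(-6\right)\right) \frac{1}{328} = 2 \cdot \frac{3}{4} \left(1 + \frac{3}{4}\right) \frac{1}{328} = 2 \cdot \frac{3}{4} \cdot \frac{7}{4} \cdot \frac{1}{328} = \frac{21}{8} \cdot \frac{1}{328} = \frac{21}{2624}$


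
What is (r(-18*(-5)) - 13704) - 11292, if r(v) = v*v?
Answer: -16896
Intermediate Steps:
r(v) = v**2
(r(-18*(-5)) - 13704) - 11292 = ((-18*(-5))**2 - 13704) - 11292 = (90**2 - 13704) - 11292 = (8100 - 13704) - 11292 = -5604 - 11292 = -16896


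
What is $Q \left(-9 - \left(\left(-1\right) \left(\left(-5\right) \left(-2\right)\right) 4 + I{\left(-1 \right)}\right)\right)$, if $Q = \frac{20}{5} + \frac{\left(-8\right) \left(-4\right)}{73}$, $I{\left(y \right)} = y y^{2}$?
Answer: $\frac{10368}{73} \approx 142.03$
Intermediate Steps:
$I{\left(y \right)} = y^{3}$
$Q = \frac{324}{73}$ ($Q = 20 \cdot \frac{1}{5} + 32 \cdot \frac{1}{73} = 4 + \frac{32}{73} = \frac{324}{73} \approx 4.4384$)
$Q \left(-9 - \left(\left(-1\right) \left(\left(-5\right) \left(-2\right)\right) 4 + I{\left(-1 \right)}\right)\right) = \frac{324 \left(-9 - \left(-1 - \left(-5\right) \left(-2\right) 4\right)\right)}{73} = \frac{324 \left(-9 + \left(10 \cdot 4 - -1\right)\right)}{73} = \frac{324 \left(-9 + \left(40 + 1\right)\right)}{73} = \frac{324 \left(-9 + 41\right)}{73} = \frac{324}{73} \cdot 32 = \frac{10368}{73}$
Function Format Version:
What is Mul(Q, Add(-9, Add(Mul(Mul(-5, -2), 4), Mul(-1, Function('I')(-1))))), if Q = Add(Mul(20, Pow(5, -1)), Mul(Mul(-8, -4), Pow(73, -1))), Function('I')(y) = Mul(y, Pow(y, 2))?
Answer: Rational(10368, 73) ≈ 142.03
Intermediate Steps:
Function('I')(y) = Pow(y, 3)
Q = Rational(324, 73) (Q = Add(Mul(20, Rational(1, 5)), Mul(32, Rational(1, 73))) = Add(4, Rational(32, 73)) = Rational(324, 73) ≈ 4.4384)
Mul(Q, Add(-9, Add(Mul(Mul(-5, -2), 4), Mul(-1, Function('I')(-1))))) = Mul(Rational(324, 73), Add(-9, Add(Mul(Mul(-5, -2), 4), Mul(-1, Pow(-1, 3))))) = Mul(Rational(324, 73), Add(-9, Add(Mul(10, 4), Mul(-1, -1)))) = Mul(Rational(324, 73), Add(-9, Add(40, 1))) = Mul(Rational(324, 73), Add(-9, 41)) = Mul(Rational(324, 73), 32) = Rational(10368, 73)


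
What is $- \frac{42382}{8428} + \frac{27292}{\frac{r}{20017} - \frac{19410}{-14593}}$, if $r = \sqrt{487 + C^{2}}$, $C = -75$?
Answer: $\frac{3262357502294888284566917}{159030287629449382342} - \frac{116338515204892636 \sqrt{382}}{37738559000818553} \approx 20454.0$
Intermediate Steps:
$r = 4 \sqrt{382}$ ($r = \sqrt{487 + \left(-75\right)^{2}} = \sqrt{487 + 5625} = \sqrt{6112} = 4 \sqrt{382} \approx 78.179$)
$- \frac{42382}{8428} + \frac{27292}{\frac{r}{20017} - \frac{19410}{-14593}} = - \frac{42382}{8428} + \frac{27292}{\frac{4 \sqrt{382}}{20017} - \frac{19410}{-14593}} = \left(-42382\right) \frac{1}{8428} + \frac{27292}{4 \sqrt{382} \cdot \frac{1}{20017} - - \frac{19410}{14593}} = - \frac{21191}{4214} + \frac{27292}{\frac{4 \sqrt{382}}{20017} + \frac{19410}{14593}} = - \frac{21191}{4214} + \frac{27292}{\frac{19410}{14593} + \frac{4 \sqrt{382}}{20017}}$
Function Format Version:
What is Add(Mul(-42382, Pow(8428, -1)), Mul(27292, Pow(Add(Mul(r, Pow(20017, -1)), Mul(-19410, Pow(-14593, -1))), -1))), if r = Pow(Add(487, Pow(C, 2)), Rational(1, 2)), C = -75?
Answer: Add(Rational(3262357502294888284566917, 159030287629449382342), Mul(Rational(-116338515204892636, 37738559000818553), Pow(382, Rational(1, 2)))) ≈ 20454.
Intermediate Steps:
r = Mul(4, Pow(382, Rational(1, 2))) (r = Pow(Add(487, Pow(-75, 2)), Rational(1, 2)) = Pow(Add(487, 5625), Rational(1, 2)) = Pow(6112, Rational(1, 2)) = Mul(4, Pow(382, Rational(1, 2))) ≈ 78.179)
Add(Mul(-42382, Pow(8428, -1)), Mul(27292, Pow(Add(Mul(r, Pow(20017, -1)), Mul(-19410, Pow(-14593, -1))), -1))) = Add(Mul(-42382, Pow(8428, -1)), Mul(27292, Pow(Add(Mul(Mul(4, Pow(382, Rational(1, 2))), Pow(20017, -1)), Mul(-19410, Pow(-14593, -1))), -1))) = Add(Mul(-42382, Rational(1, 8428)), Mul(27292, Pow(Add(Mul(Mul(4, Pow(382, Rational(1, 2))), Rational(1, 20017)), Mul(-19410, Rational(-1, 14593))), -1))) = Add(Rational(-21191, 4214), Mul(27292, Pow(Add(Mul(Rational(4, 20017), Pow(382, Rational(1, 2))), Rational(19410, 14593)), -1))) = Add(Rational(-21191, 4214), Mul(27292, Pow(Add(Rational(19410, 14593), Mul(Rational(4, 20017), Pow(382, Rational(1, 2)))), -1)))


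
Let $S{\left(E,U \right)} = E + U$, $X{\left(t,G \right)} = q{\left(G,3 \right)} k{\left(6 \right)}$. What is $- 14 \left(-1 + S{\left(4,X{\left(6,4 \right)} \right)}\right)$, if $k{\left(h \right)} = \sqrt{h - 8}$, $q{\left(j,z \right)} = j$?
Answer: $-42 - 56 i \sqrt{2} \approx -42.0 - 79.196 i$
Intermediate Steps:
$k{\left(h \right)} = \sqrt{-8 + h}$ ($k{\left(h \right)} = \sqrt{h - 8} = \sqrt{-8 + h}$)
$X{\left(t,G \right)} = i G \sqrt{2}$ ($X{\left(t,G \right)} = G \sqrt{-8 + 6} = G \sqrt{-2} = G i \sqrt{2} = i G \sqrt{2}$)
$- 14 \left(-1 + S{\left(4,X{\left(6,4 \right)} \right)}\right) = - 14 \left(-1 + \left(4 + i 4 \sqrt{2}\right)\right) = - 14 \left(-1 + \left(4 + 4 i \sqrt{2}\right)\right) = - 14 \left(3 + 4 i \sqrt{2}\right) = -42 - 56 i \sqrt{2}$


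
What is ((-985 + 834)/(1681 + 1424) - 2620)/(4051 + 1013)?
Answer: -8135251/15723720 ≈ -0.51739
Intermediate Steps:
((-985 + 834)/(1681 + 1424) - 2620)/(4051 + 1013) = (-151/3105 - 2620)/5064 = (-151*1/3105 - 2620)*(1/5064) = (-151/3105 - 2620)*(1/5064) = -8135251/3105*1/5064 = -8135251/15723720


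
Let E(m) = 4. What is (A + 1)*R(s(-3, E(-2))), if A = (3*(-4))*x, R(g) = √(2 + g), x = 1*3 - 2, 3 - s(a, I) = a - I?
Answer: -22*√3 ≈ -38.105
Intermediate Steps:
s(a, I) = 3 + I - a (s(a, I) = 3 - (a - I) = 3 + (I - a) = 3 + I - a)
x = 1 (x = 3 - 2 = 1)
A = -12 (A = (3*(-4))*1 = -12*1 = -12)
(A + 1)*R(s(-3, E(-2))) = (-12 + 1)*√(2 + (3 + 4 - 1*(-3))) = -11*√(2 + (3 + 4 + 3)) = -11*√(2 + 10) = -22*√3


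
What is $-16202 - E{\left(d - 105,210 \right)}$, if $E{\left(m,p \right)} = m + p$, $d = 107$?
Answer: $-16414$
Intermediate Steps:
$-16202 - E{\left(d - 105,210 \right)} = -16202 - \left(\left(107 - 105\right) + 210\right) = -16202 - \left(2 + 210\right) = -16202 - 212 = -16414$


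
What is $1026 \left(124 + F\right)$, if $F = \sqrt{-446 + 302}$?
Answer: $127224 + 12312 i \approx 1.2722 \cdot 10^{5} + 12312.0 i$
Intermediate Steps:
$F = 12 i$ ($F = \sqrt{-144} = 12 i \approx 12.0 i$)
$1026 \left(124 + F\right) = 1026 \left(124 + 12 i\right) = 127224 + 12312 i$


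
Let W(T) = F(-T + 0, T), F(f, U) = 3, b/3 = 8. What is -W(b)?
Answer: -3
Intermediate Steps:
b = 24 (b = 3*8 = 24)
W(T) = 3
-W(b) = -1*3 = -3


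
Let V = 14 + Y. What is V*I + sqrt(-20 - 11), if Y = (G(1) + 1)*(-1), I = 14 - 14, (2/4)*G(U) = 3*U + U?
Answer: I*sqrt(31) ≈ 5.5678*I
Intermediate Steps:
G(U) = 8*U (G(U) = 2*(3*U + U) = 2*(4*U) = 8*U)
I = 0
Y = -9 (Y = (8*1 + 1)*(-1) = (8 + 1)*(-1) = 9*(-1) = -9)
V = 5 (V = 14 - 9 = 5)
V*I + sqrt(-20 - 11) = 5*0 + sqrt(-20 - 11) = 0 + sqrt(-31) = 0 + I*sqrt(31) = I*sqrt(31)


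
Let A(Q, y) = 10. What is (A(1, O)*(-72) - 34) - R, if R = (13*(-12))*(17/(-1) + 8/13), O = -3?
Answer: -3310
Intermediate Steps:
R = 2556 (R = -156*(17*(-1) + 8*(1/13)) = -156*(-17 + 8/13) = -156*(-213/13) = 2556)
(A(1, O)*(-72) - 34) - R = (10*(-72) - 34) - 1*2556 = (-720 - 34) - 2556 = -754 - 2556 = -3310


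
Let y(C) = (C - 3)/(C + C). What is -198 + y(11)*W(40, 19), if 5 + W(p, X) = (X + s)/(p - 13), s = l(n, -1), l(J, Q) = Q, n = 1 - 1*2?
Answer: -6586/33 ≈ -199.58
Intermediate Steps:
n = -1 (n = 1 - 2 = -1)
s = -1
W(p, X) = -5 + (-1 + X)/(-13 + p) (W(p, X) = -5 + (X - 1)/(p - 13) = -5 + (-1 + X)/(-13 + p))
y(C) = (-3 + C)/(2*C) (y(C) = (-3 + C)/((2*C)) = (-3 + C)*(1/(2*C)) = (-3 + C)/(2*C))
-198 + y(11)*W(40, 19) = -198 + ((1/2)*(-3 + 11)/11)*((64 + 19 - 5*40)/(-13 + 40)) = -198 + ((1/2)*(1/11)*8)*((64 + 19 - 200)/27) = -198 + 4*((1/27)*(-117))/11 = -198 + (4/11)*(-13/3) = -198 - 52/33 = -6586/33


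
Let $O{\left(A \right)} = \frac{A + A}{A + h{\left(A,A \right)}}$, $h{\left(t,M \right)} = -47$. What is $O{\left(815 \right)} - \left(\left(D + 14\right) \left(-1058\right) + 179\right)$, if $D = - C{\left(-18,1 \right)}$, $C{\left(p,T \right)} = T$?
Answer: $\frac{5213615}{384} \approx 13577.0$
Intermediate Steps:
$D = -1$ ($D = \left(-1\right) 1 = -1$)
$O{\left(A \right)} = \frac{2 A}{-47 + A}$ ($O{\left(A \right)} = \frac{A + A}{A - 47} = \frac{2 A}{-47 + A}$)
$O{\left(815 \right)} - \left(\left(D + 14\right) \left(-1058\right) + 179\right) = 2 \cdot 815 \frac{1}{-47 + 815} - \left(\left(-1 + 14\right) \left(-1058\right) + 179\right) = 2 \cdot 815 \cdot \frac{1}{768} - \left(13 \left(-1058\right) + 179\right) = 2 \cdot 815 \cdot \frac{1}{768} - \left(-13754 + 179\right) = \frac{815}{384} - -13575 = \frac{815}{384} + 13575 = \frac{5213615}{384}$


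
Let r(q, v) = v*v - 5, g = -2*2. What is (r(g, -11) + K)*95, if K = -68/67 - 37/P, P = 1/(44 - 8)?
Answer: -7746300/67 ≈ -1.1562e+5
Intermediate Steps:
g = -4
r(q, v) = -5 + v² (r(q, v) = v² - 5 = -5 + v²)
P = 1/36 ≈ 0.027778
K = -89312/67 (K = -68/67 - 37/1/36 = -68*1/67 - 37*36 = -68/67 - 1332 = -89312/67 ≈ -1333.0)
(r(g, -11) + K)*95 = ((-5 + (-11)²) - 89312/67)*95 = ((-5 + 121) - 89312/67)*95 = (116 - 89312/67)*95 = -81540/67*95 = -7746300/67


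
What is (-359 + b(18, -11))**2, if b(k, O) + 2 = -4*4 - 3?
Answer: 144400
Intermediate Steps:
b(k, O) = -21 (b(k, O) = -2 + (-4*4 - 3) = -2 + (-16 - 3) = -2 - 19 = -21)
(-359 + b(18, -11))**2 = (-359 - 21)**2 = (-380)**2 = 144400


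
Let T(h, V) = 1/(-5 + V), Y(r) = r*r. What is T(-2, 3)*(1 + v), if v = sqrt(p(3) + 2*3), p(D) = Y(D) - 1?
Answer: -1/2 - sqrt(14)/2 ≈ -2.3708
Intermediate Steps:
Y(r) = r**2
p(D) = -1 + D**2 (p(D) = D**2 - 1 = -1 + D**2)
v = sqrt(14) (v = sqrt((-1 + 3**2) + 2*3) = sqrt((-1 + 9) + 6) = sqrt(8 + 6) = sqrt(14) ≈ 3.7417)
T(-2, 3)*(1 + v) = (1 + sqrt(14))/(-5 + 3) = (1 + sqrt(14))/(-2) = -(1 + sqrt(14))/2 = -1/2 - sqrt(14)/2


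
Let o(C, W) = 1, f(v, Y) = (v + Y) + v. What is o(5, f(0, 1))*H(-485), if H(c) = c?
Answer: -485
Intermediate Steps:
f(v, Y) = Y + 2*v (f(v, Y) = (Y + v) + v = Y + 2*v)
o(5, f(0, 1))*H(-485) = 1*(-485) = -485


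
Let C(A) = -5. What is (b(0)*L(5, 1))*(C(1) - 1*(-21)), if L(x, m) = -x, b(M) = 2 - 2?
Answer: 0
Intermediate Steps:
b(M) = 0
(b(0)*L(5, 1))*(C(1) - 1*(-21)) = (0*(-1*5))*(-5 - 1*(-21)) = (0*(-5))*(-5 + 21) = 0*16 = 0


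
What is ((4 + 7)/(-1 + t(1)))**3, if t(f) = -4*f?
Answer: -1331/125 ≈ -10.648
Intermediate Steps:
((4 + 7)/(-1 + t(1)))**3 = ((4 + 7)/(-1 - 4*1))**3 = (11/(-1 - 4))**3 = (11/(-5))**3 = (11*(-1/5))**3 = (-11/5)**3 = -1331/125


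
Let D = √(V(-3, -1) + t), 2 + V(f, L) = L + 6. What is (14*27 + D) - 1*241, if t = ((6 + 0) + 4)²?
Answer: 137 + √103 ≈ 147.15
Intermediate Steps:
V(f, L) = 4 + L (V(f, L) = -2 + (L + 6) = -2 + (6 + L) = 4 + L)
t = 100 (t = (6 + 4)² = 10² = 100)
D = √103 (D = √((4 - 1) + 100) = √(3 + 100) = √103 ≈ 10.149)
(14*27 + D) - 1*241 = (14*27 + √103) - 1*241 = (378 + √103) - 241 = 137 + √103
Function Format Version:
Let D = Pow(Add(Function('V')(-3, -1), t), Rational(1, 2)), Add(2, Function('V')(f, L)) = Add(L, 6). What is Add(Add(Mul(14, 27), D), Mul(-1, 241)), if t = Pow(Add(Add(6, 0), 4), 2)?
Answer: Add(137, Pow(103, Rational(1, 2))) ≈ 147.15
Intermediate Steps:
Function('V')(f, L) = Add(4, L) (Function('V')(f, L) = Add(-2, Add(L, 6)) = Add(-2, Add(6, L)) = Add(4, L))
t = 100 (t = Pow(Add(6, 4), 2) = Pow(10, 2) = 100)
D = Pow(103, Rational(1, 2)) (D = Pow(Add(Add(4, -1), 100), Rational(1, 2)) = Pow(Add(3, 100), Rational(1, 2)) = Pow(103, Rational(1, 2)) ≈ 10.149)
Add(Add(Mul(14, 27), D), Mul(-1, 241)) = Add(Add(Mul(14, 27), Pow(103, Rational(1, 2))), Mul(-1, 241)) = Add(Add(378, Pow(103, Rational(1, 2))), -241) = Add(137, Pow(103, Rational(1, 2)))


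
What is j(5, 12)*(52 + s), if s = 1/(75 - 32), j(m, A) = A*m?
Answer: 134220/43 ≈ 3121.4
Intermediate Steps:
s = 1/43 ≈ 0.023256
j(5, 12)*(52 + s) = (12*5)*(52 + 1/43) = 60*(2237/43) = 134220/43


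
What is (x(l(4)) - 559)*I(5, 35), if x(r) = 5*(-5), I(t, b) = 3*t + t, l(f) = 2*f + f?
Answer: -11680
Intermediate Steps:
l(f) = 3*f
I(t, b) = 4*t
x(r) = -25
(x(l(4)) - 559)*I(5, 35) = (-25 - 559)*(4*5) = -584*20 = -11680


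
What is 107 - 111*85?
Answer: -9328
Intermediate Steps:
107 - 111*85 = 107 - 9435 = -9328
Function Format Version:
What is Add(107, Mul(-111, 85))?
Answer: -9328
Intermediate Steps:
Add(107, Mul(-111, 85)) = Add(107, -9435) = -9328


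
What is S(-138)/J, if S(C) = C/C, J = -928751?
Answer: -1/928751 ≈ -1.0767e-6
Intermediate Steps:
S(C) = 1
S(-138)/J = 1/(-928751) = 1*(-1/928751) = -1/928751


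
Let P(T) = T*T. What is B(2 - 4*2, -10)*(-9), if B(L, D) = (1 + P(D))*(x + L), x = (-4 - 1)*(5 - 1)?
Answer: 23634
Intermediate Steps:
P(T) = T²
x = -20 (x = -5*4 = -20)
B(L, D) = (1 + D²)*(-20 + L)
B(2 - 4*2, -10)*(-9) = (-20 + (2 - 4*2) - 20*(-10)² + (2 - 4*2)*(-10)²)*(-9) = (-20 + (2 - 8) - 20*100 + (2 - 8)*100)*(-9) = (-20 - 6 - 2000 - 6*100)*(-9) = (-20 - 6 - 2000 - 600)*(-9) = -2626*(-9) = 23634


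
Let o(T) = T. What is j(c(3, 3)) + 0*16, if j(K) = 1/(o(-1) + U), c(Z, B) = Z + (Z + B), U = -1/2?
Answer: -⅔ ≈ -0.66667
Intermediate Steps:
U = -½ (U = -1*½ = -½ ≈ -0.50000)
c(Z, B) = B + 2*Z (c(Z, B) = Z + (B + Z) = B + 2*Z)
j(K) = -⅔ (j(K) = 1/(-1 - ½) = 1/(-3/2) = -⅔)
j(c(3, 3)) + 0*16 = -⅔ + 0*16 = -⅔ + 0 = -⅔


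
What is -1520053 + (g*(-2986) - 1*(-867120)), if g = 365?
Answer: -1742823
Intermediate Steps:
-1520053 + (g*(-2986) - 1*(-867120)) = -1520053 + (365*(-2986) - 1*(-867120)) = -1520053 + (-1089890 + 867120) = -1520053 - 222770 = -1742823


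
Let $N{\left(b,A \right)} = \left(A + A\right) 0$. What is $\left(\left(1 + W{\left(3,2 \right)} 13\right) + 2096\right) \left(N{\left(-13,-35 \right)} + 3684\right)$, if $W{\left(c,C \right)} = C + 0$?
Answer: $7821132$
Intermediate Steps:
$W{\left(c,C \right)} = C$
$N{\left(b,A \right)} = 0$ ($N{\left(b,A \right)} = 2 A 0 = 0$)
$\left(\left(1 + W{\left(3,2 \right)} 13\right) + 2096\right) \left(N{\left(-13,-35 \right)} + 3684\right) = \left(\left(1 + 2 \cdot 13\right) + 2096\right) \left(0 + 3684\right) = \left(\left(1 + 26\right) + 2096\right) 3684 = \left(27 + 2096\right) 3684 = 2123 \cdot 3684 = 7821132$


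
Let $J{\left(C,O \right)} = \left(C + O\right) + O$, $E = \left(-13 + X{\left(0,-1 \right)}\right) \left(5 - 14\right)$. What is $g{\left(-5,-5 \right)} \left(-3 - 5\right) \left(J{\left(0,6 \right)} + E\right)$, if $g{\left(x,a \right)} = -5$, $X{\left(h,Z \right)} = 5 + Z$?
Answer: $3720$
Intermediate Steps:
$E = 81$ ($E = \left(-13 + \left(5 - 1\right)\right) \left(5 - 14\right) = \left(-13 + 4\right) \left(-9\right) = \left(-9\right) \left(-9\right) = 81$)
$J{\left(C,O \right)} = C + 2 O$
$g{\left(-5,-5 \right)} \left(-3 - 5\right) \left(J{\left(0,6 \right)} + E\right) = - 5 \left(-3 - 5\right) \left(\left(0 + 2 \cdot 6\right) + 81\right) = \left(-5\right) \left(-8\right) \left(\left(0 + 12\right) + 81\right) = 40 \left(12 + 81\right) = 40 \cdot 93 = 3720$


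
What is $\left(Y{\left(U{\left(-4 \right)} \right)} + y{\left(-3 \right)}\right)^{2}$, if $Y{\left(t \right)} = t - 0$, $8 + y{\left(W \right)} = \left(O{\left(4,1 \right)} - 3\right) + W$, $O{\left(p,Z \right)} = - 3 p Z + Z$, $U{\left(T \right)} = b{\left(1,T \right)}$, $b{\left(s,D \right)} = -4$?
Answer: $841$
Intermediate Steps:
$U{\left(T \right)} = -4$
$O{\left(p,Z \right)} = Z - 3 Z p$ ($O{\left(p,Z \right)} = - 3 Z p + Z = Z - 3 Z p$)
$y{\left(W \right)} = -22 + W$ ($y{\left(W \right)} = -8 + \left(\left(1 \left(1 - 12\right) - 3\right) + W\right) = -8 + \left(\left(1 \left(-11\right) - 3\right) + W\right) = -8 + \left(\left(-11 - 3\right) + W\right) = -8 + \left(-14 + W\right) = -22 + W$)
$Y{\left(t \right)} = t$ ($Y{\left(t \right)} = t + 0 = t$)
$\left(Y{\left(U{\left(-4 \right)} \right)} + y{\left(-3 \right)}\right)^{2} = \left(-4 - 25\right)^{2} = \left(-29\right)^{2} = 841$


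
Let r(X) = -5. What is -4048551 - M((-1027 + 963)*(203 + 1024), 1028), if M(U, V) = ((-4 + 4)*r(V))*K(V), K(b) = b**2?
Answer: -4048551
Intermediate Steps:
M(U, V) = 0 (M(U, V) = ((-4 + 4)*(-5))*V**2 = (0*(-5))*V**2 = 0*V**2 = 0)
-4048551 - M((-1027 + 963)*(203 + 1024), 1028) = -4048551 - 1*0 = -4048551 + 0 = -4048551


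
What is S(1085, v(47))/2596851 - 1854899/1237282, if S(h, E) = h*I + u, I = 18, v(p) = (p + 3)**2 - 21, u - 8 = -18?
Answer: -4792744578409/3213036998982 ≈ -1.4917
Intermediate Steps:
u = -10 (u = 8 - 18 = -10)
v(p) = -21 + (3 + p)**2 (v(p) = (3 + p)**2 - 21 = -21 + (3 + p)**2)
S(h, E) = -10 + 18*h (S(h, E) = h*18 - 10 = 18*h - 10 = -10 + 18*h)
S(1085, v(47))/2596851 - 1854899/1237282 = (-10 + 18*1085)/2596851 - 1854899/1237282 = (-10 + 19530)*(1/2596851) - 1854899*1/1237282 = 19520*(1/2596851) - 1854899/1237282 = 19520/2596851 - 1854899/1237282 = -4792744578409/3213036998982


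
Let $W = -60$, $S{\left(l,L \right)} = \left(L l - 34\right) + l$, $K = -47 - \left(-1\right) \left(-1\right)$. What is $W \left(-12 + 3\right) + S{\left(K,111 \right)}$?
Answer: $-4870$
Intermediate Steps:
$K = -48$ ($K = -47 - 1 = -48$)
$S{\left(l,L \right)} = -34 + l + L l$ ($S{\left(l,L \right)} = \left(-34 + L l\right) + l = -34 + l + L l$)
$W \left(-12 + 3\right) + S{\left(K,111 \right)} = - 60 \left(-12 + 3\right) - 5410 = \left(-60\right) \left(-9\right) - 5410 = 540 - 5410 = -4870$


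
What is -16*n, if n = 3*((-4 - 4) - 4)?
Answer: 576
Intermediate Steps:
n = -36 (n = 3*(-8 - 4) = 3*(-12) = -36)
-16*n = -16*(-36) = 576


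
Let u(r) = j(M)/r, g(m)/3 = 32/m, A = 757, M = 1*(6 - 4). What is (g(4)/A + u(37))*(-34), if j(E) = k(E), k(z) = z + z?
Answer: -133144/28009 ≈ -4.7536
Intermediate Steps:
k(z) = 2*z
M = 2 (M = 1*2 = 2)
j(E) = 2*E
g(m) = 96/m (g(m) = 3*(32/m) = 96/m)
u(r) = 4/r (u(r) = (2*2)/r = 4/r)
(g(4)/A + u(37))*(-34) = ((96/4)/757 + 4/37)*(-34) = ((96*(¼))*(1/757) + 4*(1/37))*(-34) = (24*(1/757) + 4/37)*(-34) = (24/757 + 4/37)*(-34) = (3916/28009)*(-34) = -133144/28009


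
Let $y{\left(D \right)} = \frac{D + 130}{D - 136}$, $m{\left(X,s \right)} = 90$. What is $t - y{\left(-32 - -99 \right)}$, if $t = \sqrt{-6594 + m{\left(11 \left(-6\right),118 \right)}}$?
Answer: $\frac{197}{69} + 2 i \sqrt{1626} \approx 2.8551 + 80.647 i$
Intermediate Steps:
$y{\left(D \right)} = \frac{130 + D}{-136 + D}$
$t = 2 i \sqrt{1626}$ ($t = \sqrt{-6594 + 90} = \sqrt{-6504} = 2 i \sqrt{1626} \approx 80.647 i$)
$t - y{\left(-32 - -99 \right)} = 2 i \sqrt{1626} - \frac{130 - -67}{-136 - -67} = 2 i \sqrt{1626} - \frac{130 + \left(-32 + 99\right)}{-136 + \left(-32 + 99\right)} = 2 i \sqrt{1626} - \frac{130 + 67}{-136 + 67} = 2 i \sqrt{1626} - \frac{1}{-69} \cdot 197 = 2 i \sqrt{1626} - \left(- \frac{1}{69}\right) 197 = 2 i \sqrt{1626} - - \frac{197}{69} = 2 i \sqrt{1626} + \frac{197}{69} = \frac{197}{69} + 2 i \sqrt{1626}$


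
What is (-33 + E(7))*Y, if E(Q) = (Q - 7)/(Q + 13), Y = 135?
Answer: -4455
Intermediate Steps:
E(Q) = (-7 + Q)/(13 + Q)
(-33 + E(7))*Y = (-33 + (-7 + 7)/(13 + 7))*135 = (-33 + 0/20)*135 = (-33 + (1/20)*0)*135 = (-33 + 0)*135 = -33*135 = -4455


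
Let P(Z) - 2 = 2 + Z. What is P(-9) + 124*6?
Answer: 739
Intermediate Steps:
P(Z) = 4 + Z (P(Z) = 2 + (2 + Z) = 4 + Z)
P(-9) + 124*6 = (4 - 9) + 124*6 = -5 + 744 = 739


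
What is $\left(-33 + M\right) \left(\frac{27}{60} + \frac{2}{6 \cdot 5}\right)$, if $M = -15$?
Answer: $- \frac{124}{5} \approx -24.8$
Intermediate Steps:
$\left(-33 + M\right) \left(\frac{27}{60} + \frac{2}{6 \cdot 5}\right) = \left(-33 - 15\right) \left(\frac{27}{60} + \frac{2}{6 \cdot 5}\right) = - 48 \left(27 \cdot \frac{1}{60} + \frac{2}{30}\right) = - 48 \left(\frac{9}{20} + 2 \cdot \frac{1}{30}\right) = - 48 \left(\frac{9}{20} + \frac{1}{15}\right) = \left(-48\right) \frac{31}{60} = - \frac{124}{5}$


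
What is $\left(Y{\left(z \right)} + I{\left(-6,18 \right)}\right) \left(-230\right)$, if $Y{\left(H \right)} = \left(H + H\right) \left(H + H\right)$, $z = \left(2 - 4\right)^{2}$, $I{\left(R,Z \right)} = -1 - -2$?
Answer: $-14950$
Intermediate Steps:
$I{\left(R,Z \right)} = 1$ ($I{\left(R,Z \right)} = -1 + 2 = 1$)
$z = 4$ ($z = \left(-2\right)^{2} = 4$)
$Y{\left(H \right)} = 4 H^{2}$ ($Y{\left(H \right)} = 2 H 2 H = 4 H^{2}$)
$\left(Y{\left(z \right)} + I{\left(-6,18 \right)}\right) \left(-230\right) = \left(4 \cdot 4^{2} + 1\right) \left(-230\right) = \left(4 \cdot 16 + 1\right) \left(-230\right) = \left(64 + 1\right) \left(-230\right) = 65 \left(-230\right) = -14950$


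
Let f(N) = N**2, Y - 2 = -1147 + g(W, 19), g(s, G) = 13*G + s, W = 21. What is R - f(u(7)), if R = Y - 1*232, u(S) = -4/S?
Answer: -54357/49 ≈ -1109.3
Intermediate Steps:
g(s, G) = s + 13*G
Y = -877 (Y = 2 + (-1147 + (21 + 13*19)) = 2 + (-1147 + (21 + 247)) = 2 + (-1147 + 268) = 2 - 879 = -877)
R = -1109 (R = -877 - 1*232 = -877 - 232 = -1109)
R - f(u(7)) = -1109 - (-4/7)**2 = -1109 - 1*16/49 = -1109 - 16/49 = -54357/49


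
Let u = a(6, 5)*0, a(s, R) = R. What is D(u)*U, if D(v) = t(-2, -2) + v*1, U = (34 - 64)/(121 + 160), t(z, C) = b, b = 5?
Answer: -150/281 ≈ -0.53381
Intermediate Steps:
t(z, C) = 5
u = 0 (u = 5*0 = 0)
U = -30/281 ≈ -0.10676
D(v) = 5 + v (D(v) = 5 + v*1 = 5 + v)
D(u)*U = (5 + 0)*(-30/281) = 5*(-30/281) = -150/281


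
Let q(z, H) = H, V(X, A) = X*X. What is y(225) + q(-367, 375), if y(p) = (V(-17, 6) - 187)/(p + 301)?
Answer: 98676/263 ≈ 375.19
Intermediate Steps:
V(X, A) = X²
y(p) = 102/(301 + p) (y(p) = ((-17)² - 187)/(p + 301) = (289 - 187)/(301 + p) = 102/(301 + p))
y(225) + q(-367, 375) = 102/(301 + 225) + 375 = 102/526 + 375 = 102*(1/526) + 375 = 51/263 + 375 = 98676/263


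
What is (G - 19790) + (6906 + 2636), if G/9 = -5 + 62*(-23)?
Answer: -23127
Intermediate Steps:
G = -12879 (G = 9*(-5 + 62*(-23)) = 9*(-5 - 1426) = 9*(-1431) = -12879)
(G - 19790) + (6906 + 2636) = (-12879 - 19790) + (6906 + 2636) = -32669 + 9542 = -23127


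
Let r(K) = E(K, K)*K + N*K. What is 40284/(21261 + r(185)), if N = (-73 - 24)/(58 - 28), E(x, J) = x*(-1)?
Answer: -241704/81373 ≈ -2.9703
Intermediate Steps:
E(x, J) = -x
N = -97/30 ≈ -3.2333
r(K) = -K**2 - 97*K/30 (r(K) = (-K)*K - 97*K/30 = -K**2 - 97*K/30)
40284/(21261 + r(185)) = 40284/(21261 - 1/30*185*(97 + 30*185)) = 40284/(21261 - 1/30*185*(97 + 5550)) = 40284/(21261 - 1/30*185*5647) = 40284/(21261 - 208939/6) = 40284/(-81373/6) = 40284*(-6/81373) = -241704/81373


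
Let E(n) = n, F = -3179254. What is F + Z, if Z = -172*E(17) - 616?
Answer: -3182794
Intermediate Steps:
Z = -3540 (Z = -172*17 - 616 = -2924 - 616 = -3540)
F + Z = -3179254 - 3540 = -3182794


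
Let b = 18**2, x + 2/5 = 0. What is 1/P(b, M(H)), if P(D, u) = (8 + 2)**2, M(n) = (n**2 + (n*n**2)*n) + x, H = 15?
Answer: 1/100 ≈ 0.010000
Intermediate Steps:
x = -2/5 (x = -2/5 + 0 = -2/5 ≈ -0.40000)
M(n) = -2/5 + n**2 + n**4 (M(n) = (n**2 + (n*n**2)*n) - 2/5 = (n**2 + n**3*n) - 2/5 = (n**2 + n**4) - 2/5 = -2/5 + n**2 + n**4)
b = 324
P(D, u) = 100 (P(D, u) = 10**2 = 100)
1/P(b, M(H)) = 1/100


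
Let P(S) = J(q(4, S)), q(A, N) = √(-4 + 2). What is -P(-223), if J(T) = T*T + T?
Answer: 2 - I*√2 ≈ 2.0 - 1.4142*I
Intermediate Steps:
q(A, N) = I*√2 (q(A, N) = √(-2) = I*√2)
J(T) = T + T² (J(T) = T² + T = T + T²)
P(S) = I*√2*(1 + I*√2) (P(S) = (I*√2)*(1 + I*√2) = I*√2*(1 + I*√2))
-P(-223) = -(-2 + I*√2) = 2 - I*√2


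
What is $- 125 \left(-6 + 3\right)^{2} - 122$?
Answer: $-1247$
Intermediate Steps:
$- 125 \left(-6 + 3\right)^{2} - 122 = - 125 \left(-3\right)^{2} - 122 = \left(-125\right) 9 - 122 = -1125 - 122 = -1247$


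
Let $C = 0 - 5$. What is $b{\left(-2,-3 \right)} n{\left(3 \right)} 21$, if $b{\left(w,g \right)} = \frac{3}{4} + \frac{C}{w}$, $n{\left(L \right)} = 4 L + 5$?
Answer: $\frac{4641}{4} \approx 1160.3$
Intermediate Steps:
$n{\left(L \right)} = 5 + 4 L$
$C = -5$
$b{\left(w,g \right)} = \frac{3}{4} - \frac{5}{w}$
$b{\left(-2,-3 \right)} n{\left(3 \right)} 21 = \left(\frac{3}{4} - \frac{5}{-2}\right) \left(5 + 4 \cdot 3\right) 21 = \left(\frac{3}{4} - - \frac{5}{2}\right) \left(5 + 12\right) 21 = \left(\frac{3}{4} + \frac{5}{2}\right) 17 \cdot 21 = \frac{13}{4} \cdot 17 \cdot 21 = \frac{221}{4} \cdot 21 = \frac{4641}{4}$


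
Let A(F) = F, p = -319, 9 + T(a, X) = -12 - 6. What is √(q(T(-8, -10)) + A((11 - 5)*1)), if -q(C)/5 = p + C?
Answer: 2*√434 ≈ 41.665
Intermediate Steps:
T(a, X) = -27 (T(a, X) = -9 + (-12 - 6) = -9 - 18 = -27)
q(C) = 1595 - 5*C (q(C) = -5*(-319 + C) = 1595 - 5*C)
√(q(T(-8, -10)) + A((11 - 5)*1)) = √((1595 - 5*(-27)) + (11 - 5)*1) = √((1595 + 135) + 6*1) = √(1730 + 6) = √1736 = 2*√434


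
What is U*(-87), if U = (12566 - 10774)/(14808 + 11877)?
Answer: -51968/8895 ≈ -5.8424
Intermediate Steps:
U = 1792/26685 ≈ 0.067154
U*(-87) = (1792/26685)*(-87) = -51968/8895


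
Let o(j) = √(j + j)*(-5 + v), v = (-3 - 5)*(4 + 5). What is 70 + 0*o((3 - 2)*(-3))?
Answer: 70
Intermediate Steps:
v = -72 (v = -8*9 = -72)
o(j) = -77*√2*√j (o(j) = √(j + j)*(-5 - 72) = √(2*j)*(-77) = (√2*√j)*(-77) = -77*√2*√j)
70 + 0*o((3 - 2)*(-3)) = 70 + 0*(-77*√2*√((3 - 2)*(-3))) = 70 + 0*(-77*√2*√(1*(-3))) = 70 + 0*(-77*√2*√(-3)) = 70 + 0*(-77*√2*I*√3) = 70 + 0*(-77*I*√6) = 70 + 0 = 70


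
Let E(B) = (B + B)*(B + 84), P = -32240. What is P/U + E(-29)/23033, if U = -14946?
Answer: 347453090/172125609 ≈ 2.0186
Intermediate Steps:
E(B) = 2*B*(84 + B) (E(B) = (2*B)*(84 + B) = 2*B*(84 + B))
P/U + E(-29)/23033 = -32240/(-14946) + (2*(-29)*(84 - 29))/23033 = -32240*(-1/14946) + (2*(-29)*55)*(1/23033) = 16120/7473 - 3190*1/23033 = 16120/7473 - 3190/23033 = 347453090/172125609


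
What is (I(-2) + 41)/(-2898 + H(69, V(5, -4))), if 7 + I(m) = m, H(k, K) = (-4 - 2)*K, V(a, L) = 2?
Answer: -16/1455 ≈ -0.010997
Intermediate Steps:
H(k, K) = -6*K
I(m) = -7 + m
(I(-2) + 41)/(-2898 + H(69, V(5, -4))) = ((-7 - 2) + 41)/(-2898 - 6*2) = (-9 + 41)/(-2898 - 12) = 32/(-2910) = 32*(-1/2910) = -16/1455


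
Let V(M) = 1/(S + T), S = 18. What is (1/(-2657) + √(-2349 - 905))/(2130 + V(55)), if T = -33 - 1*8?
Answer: -23/130163773 + 23*I*√3254/48989 ≈ -1.767e-7 + 0.026782*I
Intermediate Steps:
T = -41 (T = -33 - 8 = -41)
V(M) = -1/23 (V(M) = 1/(18 - 41) = 1/(-23) = -1/23)
(1/(-2657) + √(-2349 - 905))/(2130 + V(55)) = (1/(-2657) + √(-2349 - 905))/(2130 - 1/23) = (-1/2657 + √(-3254))/(48989/23) = (-1/2657 + I*√3254)*(23/48989) = -23/130163773 + 23*I*√3254/48989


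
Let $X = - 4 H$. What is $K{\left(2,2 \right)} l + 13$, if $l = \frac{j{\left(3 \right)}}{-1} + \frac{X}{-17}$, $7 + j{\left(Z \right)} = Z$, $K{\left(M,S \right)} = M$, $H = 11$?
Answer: $\frac{445}{17} \approx 26.176$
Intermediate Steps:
$X = -44$ ($X = \left(-4\right) 11 = -44$)
$j{\left(Z \right)} = -7 + Z$
$l = \frac{112}{17}$ ($l = \frac{-7 + 3}{-1} - \frac{44}{-17} = \left(-4\right) \left(-1\right) - - \frac{44}{17} = 4 + \frac{44}{17} = \frac{112}{17} \approx 6.5882$)
$K{\left(2,2 \right)} l + 13 = 2 \cdot \frac{112}{17} + 13 = \frac{224}{17} + 13 = \frac{445}{17}$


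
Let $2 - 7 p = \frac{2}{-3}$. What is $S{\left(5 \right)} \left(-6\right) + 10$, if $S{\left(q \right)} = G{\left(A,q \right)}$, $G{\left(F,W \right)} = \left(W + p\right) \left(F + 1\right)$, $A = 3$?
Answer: $- \frac{834}{7} \approx -119.14$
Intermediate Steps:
$p = \frac{8}{21}$ ($p = \frac{2}{7} - \frac{2 \frac{1}{-3}}{7} = \frac{2}{7} - \frac{2 \left(- \frac{1}{3}\right)}{7} = \frac{2}{7} - - \frac{2}{21} = \frac{2}{7} + \frac{2}{21} = \frac{8}{21} \approx 0.38095$)
$G{\left(F,W \right)} = \left(1 + F\right) \left(\frac{8}{21} + W\right)$ ($G{\left(F,W \right)} = \left(W + \frac{8}{21}\right) \left(F + 1\right) = \left(\frac{8}{21} + W\right) \left(1 + F\right) = \left(1 + F\right) \left(\frac{8}{21} + W\right)$)
$S{\left(q \right)} = \frac{32}{21} + 4 q$ ($S{\left(q \right)} = \frac{8}{21} + q + \frac{8}{21} \cdot 3 + 3 q = \frac{8}{21} + q + \frac{8}{7} + 3 q = \frac{32}{21} + 4 q$)
$S{\left(5 \right)} \left(-6\right) + 10 = \left(\frac{32}{21} + 4 \cdot 5\right) \left(-6\right) + 10 = \left(\frac{32}{21} + 20\right) \left(-6\right) + 10 = \frac{452}{21} \left(-6\right) + 10 = - \frac{904}{7} + 10 = - \frac{834}{7}$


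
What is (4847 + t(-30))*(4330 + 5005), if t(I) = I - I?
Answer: 45246745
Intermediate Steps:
t(I) = 0
(4847 + t(-30))*(4330 + 5005) = (4847 + 0)*(4330 + 5005) = 4847*9335 = 45246745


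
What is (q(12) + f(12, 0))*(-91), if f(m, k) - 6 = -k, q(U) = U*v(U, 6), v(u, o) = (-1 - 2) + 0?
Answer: 2730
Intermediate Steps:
v(u, o) = -3 (v(u, o) = -3 + 0 = -3)
q(U) = -3*U (q(U) = U*(-3) = -3*U)
f(m, k) = 6 - k
(q(12) + f(12, 0))*(-91) = (-3*12 + (6 - 1*0))*(-91) = (-36 + (6 + 0))*(-91) = (-36 + 6)*(-91) = -30*(-91) = 2730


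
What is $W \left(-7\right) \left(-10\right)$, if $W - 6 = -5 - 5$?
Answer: $-280$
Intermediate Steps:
$W = -4$ ($W = 6 - 10 = -4$)
$W \left(-7\right) \left(-10\right) = \left(-4\right) \left(-7\right) \left(-10\right) = 28 \left(-10\right) = -280$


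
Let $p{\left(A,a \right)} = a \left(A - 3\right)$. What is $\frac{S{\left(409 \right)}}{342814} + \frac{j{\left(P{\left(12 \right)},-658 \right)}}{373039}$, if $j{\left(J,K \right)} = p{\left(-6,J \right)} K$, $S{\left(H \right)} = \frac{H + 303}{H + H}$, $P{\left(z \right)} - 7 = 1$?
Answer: $\frac{70667719490}{556427059831} \approx 0.127$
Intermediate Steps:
$p{\left(A,a \right)} = a \left(-3 + A\right)$
$P{\left(z \right)} = 8$ ($P{\left(z \right)} = 7 + 1 = 8$)
$S{\left(H \right)} = \frac{303 + H}{2 H}$
$j{\left(J,K \right)} = - 9 J K$ ($j{\left(J,K \right)} = J \left(-3 - 6\right) K = J \left(-9\right) K = - 9 J K$)
$\frac{S{\left(409 \right)}}{342814} + \frac{j{\left(P{\left(12 \right)},-658 \right)}}{373039} = \frac{\frac{1}{2} \cdot \frac{1}{409} \left(303 + 409\right)}{342814} + \frac{\left(-9\right) 8 \left(-658\right)}{373039} = \frac{1}{2} \cdot \frac{1}{409} \cdot 712 \cdot \frac{1}{342814} + 47376 \cdot \frac{1}{373039} = \frac{356}{409} \cdot \frac{1}{342814} + \frac{1008}{7937} = \frac{178}{70105463} + \frac{1008}{7937} = \frac{70667719490}{556427059831}$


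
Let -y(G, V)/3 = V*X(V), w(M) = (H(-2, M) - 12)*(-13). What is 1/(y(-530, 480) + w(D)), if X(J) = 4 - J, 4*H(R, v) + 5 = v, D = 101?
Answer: 1/685284 ≈ 1.4592e-6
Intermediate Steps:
H(R, v) = -5/4 + v/4
w(M) = 689/4 - 13*M/4 (w(M) = ((-5/4 + M/4) - 12)*(-13) = (-53/4 + M/4)*(-13) = 689/4 - 13*M/4)
y(G, V) = -3*V*(4 - V)
1/(y(-530, 480) + w(D)) = 1/(3*480*(-4 + 480) + (689/4 - 13/4*101)) = 1/(3*480*476 + (689/4 - 1313/4)) = 1/(685440 - 156) = 1/685284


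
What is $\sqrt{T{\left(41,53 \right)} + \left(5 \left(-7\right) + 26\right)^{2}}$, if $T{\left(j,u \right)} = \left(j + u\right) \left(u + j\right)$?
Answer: $\sqrt{8917} \approx 94.43$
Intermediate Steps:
$T{\left(j,u \right)} = \left(j + u\right)^{2}$ ($T{\left(j,u \right)} = \left(j + u\right) \left(j + u\right) = \left(j + u\right)^{2}$)
$\sqrt{T{\left(41,53 \right)} + \left(5 \left(-7\right) + 26\right)^{2}} = \sqrt{\left(41 + 53\right)^{2} + \left(5 \left(-7\right) + 26\right)^{2}} = \sqrt{94^{2} + \left(-35 + 26\right)^{2}} = \sqrt{8836 + \left(-9\right)^{2}} = \sqrt{8836 + 81} = \sqrt{8917}$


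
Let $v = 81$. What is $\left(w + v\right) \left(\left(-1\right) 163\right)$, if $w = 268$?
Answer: $-56887$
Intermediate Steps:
$\left(w + v\right) \left(\left(-1\right) 163\right) = \left(268 + 81\right) \left(\left(-1\right) 163\right) = 349 \left(-163\right) = -56887$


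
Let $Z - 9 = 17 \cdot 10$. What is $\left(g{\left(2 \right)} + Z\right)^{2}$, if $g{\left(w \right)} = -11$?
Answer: $28224$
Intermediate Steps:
$Z = 179$ ($Z = 9 + 17 \cdot 10 = 9 + 170 = 179$)
$\left(g{\left(2 \right)} + Z\right)^{2} = \left(-11 + 179\right)^{2} = 168^{2} = 28224$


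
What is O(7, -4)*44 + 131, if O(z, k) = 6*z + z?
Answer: 2287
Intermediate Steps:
O(z, k) = 7*z
O(7, -4)*44 + 131 = (7*7)*44 + 131 = 49*44 + 131 = 2156 + 131 = 2287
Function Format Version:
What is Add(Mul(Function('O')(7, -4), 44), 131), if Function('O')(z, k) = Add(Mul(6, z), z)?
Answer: 2287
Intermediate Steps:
Function('O')(z, k) = Mul(7, z)
Add(Mul(Function('O')(7, -4), 44), 131) = Add(Mul(Mul(7, 7), 44), 131) = Add(Mul(49, 44), 131) = Add(2156, 131) = 2287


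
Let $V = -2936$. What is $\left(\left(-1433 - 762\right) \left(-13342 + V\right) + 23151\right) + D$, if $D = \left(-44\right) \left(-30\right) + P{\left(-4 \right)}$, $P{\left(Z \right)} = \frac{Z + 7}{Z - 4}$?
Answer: $\frac{286037445}{8} \approx 3.5755 \cdot 10^{7}$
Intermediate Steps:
$P{\left(Z \right)} = \frac{7 + Z}{-4 + Z}$
$D = \frac{10557}{8}$ ($D = \left(-44\right) \left(-30\right) + \frac{7 - 4}{-4 - 4} = 1320 + \frac{1}{-8} \cdot 3 = 1320 - \frac{3}{8} = \frac{10557}{8} \approx 1319.6$)
$\left(\left(-1433 - 762\right) \left(-13342 + V\right) + 23151\right) + D = \left(\left(-1433 - 762\right) \left(-13342 - 2936\right) + 23151\right) + \frac{10557}{8} = \left(\left(-2195\right) \left(-16278\right) + 23151\right) + \frac{10557}{8} = \left(35730210 + 23151\right) + \frac{10557}{8} = 35753361 + \frac{10557}{8} = \frac{286037445}{8}$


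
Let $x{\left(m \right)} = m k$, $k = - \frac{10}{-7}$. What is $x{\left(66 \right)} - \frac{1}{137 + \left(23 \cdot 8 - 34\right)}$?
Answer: $\frac{27059}{287} \approx 94.282$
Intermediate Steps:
$k = \frac{10}{7}$ ($k = \left(-10\right) \left(- \frac{1}{7}\right) = \frac{10}{7} \approx 1.4286$)
$x{\left(m \right)} = \frac{10 m}{7}$ ($x{\left(m \right)} = m \frac{10}{7} = \frac{10 m}{7}$)
$x{\left(66 \right)} - \frac{1}{137 + \left(23 \cdot 8 - 34\right)} = \frac{10}{7} \cdot 66 - \frac{1}{137 + \left(23 \cdot 8 - 34\right)} = \frac{660}{7} - \frac{1}{137 + \left(184 - 34\right)} = \frac{660}{7} - \frac{1}{137 + 150} = \frac{660}{7} - \frac{1}{287} = \frac{27059}{287}$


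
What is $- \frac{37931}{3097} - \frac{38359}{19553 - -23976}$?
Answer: $- \frac{93152438}{7095227} \approx -13.129$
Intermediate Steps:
$- \frac{37931}{3097} - \frac{38359}{19553 - -23976} = \left(-37931\right) \frac{1}{3097} - \frac{38359}{19553 + 23976} = - \frac{37931}{3097} - \frac{38359}{43529} = - \frac{93152438}{7095227}$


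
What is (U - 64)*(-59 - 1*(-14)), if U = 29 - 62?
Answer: 4365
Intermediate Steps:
U = -33
(U - 64)*(-59 - 1*(-14)) = (-33 - 64)*(-59 - 1*(-14)) = -97*(-59 + 14) = -97*(-45) = 4365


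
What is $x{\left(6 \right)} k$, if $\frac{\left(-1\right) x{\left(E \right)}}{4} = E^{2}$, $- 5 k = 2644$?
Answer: $\frac{380736}{5} \approx 76147.0$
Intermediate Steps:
$k = - \frac{2644}{5}$ ($k = \left(- \frac{1}{5}\right) 2644 = - \frac{2644}{5} \approx -528.8$)
$x{\left(E \right)} = - 4 E^{2}$
$x{\left(6 \right)} k = - 4 \cdot 6^{2} \left(- \frac{2644}{5}\right) = \left(-4\right) 36 \left(- \frac{2644}{5}\right) = \left(-144\right) \left(- \frac{2644}{5}\right) = \frac{380736}{5}$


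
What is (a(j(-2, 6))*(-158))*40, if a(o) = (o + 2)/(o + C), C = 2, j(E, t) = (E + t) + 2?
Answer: -6320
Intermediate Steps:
j(E, t) = 2 + E + t
a(o) = 1 (a(o) = (o + 2)/(o + 2) = (2 + o)/(2 + o) = 1)
(a(j(-2, 6))*(-158))*40 = (1*(-158))*40 = -158*40 = -6320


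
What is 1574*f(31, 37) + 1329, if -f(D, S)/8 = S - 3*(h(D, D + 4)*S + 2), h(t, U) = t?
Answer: 42940049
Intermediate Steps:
f(D, S) = 48 - 8*S + 24*D*S (f(D, S) = -8*(S - 3*(D*S + 2)) = -8*(S - 3*(2 + D*S)) = -8*(S + (-6 - 3*D*S)) = -8*(-6 + S - 3*D*S) = 48 - 8*S + 24*D*S)
1574*f(31, 37) + 1329 = 1574*(48 - 8*37 + 24*31*37) + 1329 = 1574*(48 - 296 + 27528) + 1329 = 1574*27280 + 1329 = 42938720 + 1329 = 42940049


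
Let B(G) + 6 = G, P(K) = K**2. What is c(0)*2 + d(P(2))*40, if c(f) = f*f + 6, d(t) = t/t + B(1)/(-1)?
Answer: 252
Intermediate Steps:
B(G) = -6 + G
d(t) = 6 (d(t) = t/t + (-6 + 1)/(-1) = 1 - 5*(-1) = 1 + 5 = 6)
c(f) = 6 + f**2 (c(f) = f**2 + 6 = 6 + f**2)
c(0)*2 + d(P(2))*40 = (6 + 0**2)*2 + 6*40 = (6 + 0)*2 + 240 = 6*2 + 240 = 12 + 240 = 252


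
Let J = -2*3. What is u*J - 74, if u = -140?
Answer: 766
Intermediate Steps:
J = -6
u*J - 74 = -140*(-6) - 74 = 840 - 74 = 766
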